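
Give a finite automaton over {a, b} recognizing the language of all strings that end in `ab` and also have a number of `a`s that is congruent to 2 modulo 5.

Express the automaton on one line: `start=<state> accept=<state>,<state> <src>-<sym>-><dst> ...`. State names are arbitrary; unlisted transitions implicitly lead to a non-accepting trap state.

start=S0 accept=S5 S0-a->S1 S0-b->S0 S1-a->S2 S1-b->S3 S2-a->S4 S2-b->S5 S3-a->S2 S3-b->S6 S4-a->S7 S4-b->S8 S5-a->S4 S5-b->S9 S6-a->S2 S6-b->S6 S7-a->S10 S7-b->S11 S8-a->S7 S8-b->S12 S9-a->S4 S9-b->S9 S10-a->S1 S10-b->S13 S11-a->S10 S11-b->S14 S12-a->S7 S12-b->S12 S13-a->S1 S13-b->S0 S14-a->S10 S14-b->S14

Handle the two conditions separately and then intersect. One (3 states) tracks how much of the suffix `ab` has currently been matched; the other (5 states) tracks the count of `a`s modulo 5. Each combined state is a pair, one component from each; accept when both components accept.
A 15-state machine:
          a    b  
>  S0     S1   S0 
   S1     S2   S3 
   S2     S4   S5 
   S3     S2   S6 
   S4     S7   S8 
 * S5     S4   S9 
   S6     S2   S6 
   S7    S10  S11 
   S8     S7  S12 
   S9     S4   S9 
   S10    S1  S13 
   S11   S10  S14 
   S12    S7  S12 
   S13    S1   S0 
   S14   S10  S14 
(> = start, * = accepting)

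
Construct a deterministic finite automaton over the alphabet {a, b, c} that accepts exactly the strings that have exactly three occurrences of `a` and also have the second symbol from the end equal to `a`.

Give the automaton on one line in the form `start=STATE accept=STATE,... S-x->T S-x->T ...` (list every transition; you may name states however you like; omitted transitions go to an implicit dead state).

start=q0 accept=q3,q6 q0-a->q1 q0-b->q0 q0-c->q0 q1-a->q2 q1-b->q1 q1-c->q1 q2-a->q3 q2-b->q4 q2-c->q4 q3-a->q5 q3-b->q6 q3-c->q6 q4-a->q7 q4-b->q4 q4-c->q4 q5-a->q5 q5-b->q5 q5-c->q5 q6-a->q5 q6-b->q5 q6-c->q5 q7-a->q5 q7-b->q6 q7-c->q6

Build one automaton per condition and run them in lockstep. The first has 5 states tracking the count of `a`s, saturating at 4; the second has 13 states tracking the last 2 symbols read. A product state is a pair (one from each), accepting exactly when both do. Minimizing collapses redundant product states.
An 8-state machine:
        a   b   c  
>  q0   q1  q0  q0 
   q1   q2  q1  q1 
   q2   q3  q4  q4 
 * q3   q5  q6  q6 
   q4   q7  q4  q4 
   q5   q5  q5  q5 
 * q6   q5  q5  q5 
   q7   q5  q6  q6 
(> = start, * = accepting)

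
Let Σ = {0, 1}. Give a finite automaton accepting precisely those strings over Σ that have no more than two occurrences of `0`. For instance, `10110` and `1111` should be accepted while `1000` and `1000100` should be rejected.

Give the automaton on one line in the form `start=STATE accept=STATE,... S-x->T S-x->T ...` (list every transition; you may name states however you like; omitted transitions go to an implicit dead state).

Count `0`s, saturating at 3: states q0 through q2 mean 0 through 2 `0`s seen; q3 means more than 2. Each `0` increments (capped at q3); other symbols loop. Accept from {q0, q1, q2}.
4 states suffice.
        0   1  
>* q0   q1  q0 
 * q1   q2  q1 
 * q2   q3  q2 
   q3   q3  q3 
(> = start, * = accepting)

start=q0 accept=q0,q1,q2 q0-0->q1 q0-1->q0 q1-0->q2 q1-1->q1 q2-0->q3 q2-1->q2 q3-0->q3 q3-1->q3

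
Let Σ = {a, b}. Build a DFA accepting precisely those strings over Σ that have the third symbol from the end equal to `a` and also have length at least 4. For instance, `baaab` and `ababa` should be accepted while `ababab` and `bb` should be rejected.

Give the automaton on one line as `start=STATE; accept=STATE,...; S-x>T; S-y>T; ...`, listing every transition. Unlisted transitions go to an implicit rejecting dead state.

start=q0; accept=q5,q6,q7,q8; q0-a>q1; q0-b>q1; q1-a>q2; q1-b>q1; q2-a>q3; q2-b>q4; q3-a>q5; q3-b>q6; q4-a>q7; q4-b>q8; q5-a>q5; q5-b>q6; q6-a>q7; q6-b>q8; q7-a>q3; q7-b>q4; q8-a>q2; q8-b>q1

Handle the two conditions separately and then intersect. The first has 15 states tracking the last 3 symbols read; the second has 6 states tracking the input length, saturating at 5. A product state is a pair (one from each), accepting exactly when both do. Minimizing collapses redundant product states.
A 9-state machine:
        a   b  
>  q0   q1  q1 
   q1   q2  q1 
   q2   q3  q4 
   q3   q5  q6 
   q4   q7  q8 
 * q5   q5  q6 
 * q6   q7  q8 
 * q7   q3  q4 
 * q8   q2  q1 
(> = start, * = accepting)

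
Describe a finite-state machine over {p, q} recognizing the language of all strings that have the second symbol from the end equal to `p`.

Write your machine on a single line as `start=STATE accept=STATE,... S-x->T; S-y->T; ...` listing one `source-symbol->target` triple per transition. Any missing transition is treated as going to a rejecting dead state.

Because acceptance depends on a position counted from the end, the machine has to buffer the most recent 2 symbols. Make each state the string of the last up-to-2 symbols read; on input `x` shift the window left and append `x`. Accept when the buffered window has length 2 and begins with `p`.
With 7 states:
        p   q  
>  s0   s1  s2 
   s1   s3  s4 
   s2   s5  s6 
 * s3   s3  s4 
 * s4   s5  s6 
   s5   s3  s4 
   s6   s5  s6 
(> = start, * = accepting)

start=s0; accept=s3,s4; s0-p->s1; s0-q->s2; s1-p->s3; s1-q->s4; s2-p->s5; s2-q->s6; s3-p->s3; s3-q->s4; s4-p->s5; s4-q->s6; s5-p->s3; s5-q->s4; s6-p->s5; s6-q->s6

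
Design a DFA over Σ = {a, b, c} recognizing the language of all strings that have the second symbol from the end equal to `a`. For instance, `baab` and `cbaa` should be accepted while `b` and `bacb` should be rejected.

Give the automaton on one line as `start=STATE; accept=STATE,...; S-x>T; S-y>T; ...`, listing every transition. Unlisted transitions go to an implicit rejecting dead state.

start=q0; accept=q4,q5,q6; q0-a>q1; q0-b>q2; q0-c>q3; q1-a>q4; q1-b>q5; q1-c>q6; q2-a>q7; q2-b>q8; q2-c>q9; q3-a>q10; q3-b>q11; q3-c>q12; q4-a>q4; q4-b>q5; q4-c>q6; q5-a>q7; q5-b>q8; q5-c>q9; q6-a>q10; q6-b>q11; q6-c>q12; q7-a>q4; q7-b>q5; q7-c>q6; q8-a>q7; q8-b>q8; q8-c>q9; q9-a>q10; q9-b>q11; q9-c>q12; q10-a>q4; q10-b>q5; q10-c>q6; q11-a>q7; q11-b>q8; q11-c>q9; q12-a>q10; q12-b>q11; q12-c>q12

A DFA must remember the last 2 symbols (since which symbol is second-to-last isn't known until the input ends). Use one state per possible window of the last ≤2 symbols; accept from those whose window starts with `a`.
A 13-state machine:
          a    b    c  
>  q0     q1   q2   q3 
   q1     q4   q5   q6 
   q2     q7   q8   q9 
   q3    q10  q11  q12 
 * q4     q4   q5   q6 
 * q5     q7   q8   q9 
 * q6    q10  q11  q12 
   q7     q4   q5   q6 
   q8     q7   q8   q9 
   q9    q10  q11  q12 
   q10    q4   q5   q6 
   q11    q7   q8   q9 
   q12   q10  q11  q12 
(> = start, * = accepting)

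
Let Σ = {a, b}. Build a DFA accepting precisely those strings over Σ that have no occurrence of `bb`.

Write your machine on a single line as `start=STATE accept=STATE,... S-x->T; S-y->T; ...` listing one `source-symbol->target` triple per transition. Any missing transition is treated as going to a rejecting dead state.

start=S0; accept=S0,S1; S0-a->S0; S0-b->S1; S1-a->S0; S1-b->S2; S2-a->S2; S2-b->S2

Track partial matches of the forbidden pattern `bb`. State S2 is a dead state reached once `bb` has occurred; every other state accepts. S0 means no part of `bb` is currently matched.
With 3 states:
        a   b  
>* S0   S0  S1 
 * S1   S0  S2 
   S2   S2  S2 
(> = start, * = accepting)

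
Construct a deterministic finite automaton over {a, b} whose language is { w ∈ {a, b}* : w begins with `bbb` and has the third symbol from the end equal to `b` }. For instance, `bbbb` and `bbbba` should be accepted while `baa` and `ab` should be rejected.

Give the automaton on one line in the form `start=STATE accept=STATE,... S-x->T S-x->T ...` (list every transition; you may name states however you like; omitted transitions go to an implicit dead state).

Run two small machines in parallel and take their product. One (5 states) tracks whether the input so far still matches the prefix `bbb`; the other (15 states) tracks the last 3 symbols read. Each combined state is a pair, one component from each; accept when both components accept. After merging equivalent states the machine shrinks.
12 states suffice.
          a    b  
>  q0     q1   q2 
   q1     q1   q1 
   q2     q1   q3 
   q3     q1   q4 
 * q4     q5   q4 
 * q5     q6   q7 
 * q6     q8   q9 
 * q7    q10  q11 
   q8     q8   q9 
   q9    q10  q11 
   q10    q6   q7 
   q11    q5   q4 
(> = start, * = accepting)

start=q0 accept=q4,q5,q6,q7 q0-a->q1 q0-b->q2 q1-a->q1 q1-b->q1 q2-a->q1 q2-b->q3 q3-a->q1 q3-b->q4 q4-a->q5 q4-b->q4 q5-a->q6 q5-b->q7 q6-a->q8 q6-b->q9 q7-a->q10 q7-b->q11 q8-a->q8 q8-b->q9 q9-a->q10 q9-b->q11 q10-a->q6 q10-b->q7 q11-a->q5 q11-b->q4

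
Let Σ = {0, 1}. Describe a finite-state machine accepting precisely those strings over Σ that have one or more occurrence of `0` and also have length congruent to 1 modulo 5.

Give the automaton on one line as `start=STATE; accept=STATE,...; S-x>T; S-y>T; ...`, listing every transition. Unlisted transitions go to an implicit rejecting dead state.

start=q0; accept=q1; q0-0>q1; q0-1>q2; q1-0>q3; q1-1>q3; q2-0>q3; q2-1>q4; q3-0>q5; q3-1>q5; q4-0>q5; q4-1>q6; q5-0>q7; q5-1>q7; q6-0>q7; q6-1>q8; q7-0>q9; q7-1>q9; q8-0>q9; q8-1>q0; q9-0>q1; q9-1>q1

Handle the two conditions separately and then intersect. One (3 states) tracks the count of `0`s, saturating at 2; the other (5 states) tracks the input length modulo 5. Each combined state is a pair, one component from each; accept when both components accept. Equivalent product states are then merged.
A 10-state machine:
        0   1  
>  q0   q1  q2 
 * q1   q3  q3 
   q2   q3  q4 
   q3   q5  q5 
   q4   q5  q6 
   q5   q7  q7 
   q6   q7  q8 
   q7   q9  q9 
   q8   q9  q0 
   q9   q1  q1 
(> = start, * = accepting)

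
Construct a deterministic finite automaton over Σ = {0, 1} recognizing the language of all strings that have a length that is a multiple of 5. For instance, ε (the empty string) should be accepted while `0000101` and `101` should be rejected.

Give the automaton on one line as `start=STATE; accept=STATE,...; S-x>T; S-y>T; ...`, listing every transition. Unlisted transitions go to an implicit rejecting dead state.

Only the length mod 5 matters, so use a 5-cycle: from any state, every input symbol moves to the next state, wrapping q4 back to q0. Mark q0 accepting.
A 5-state machine:
        0   1  
>* q0   q1  q1 
   q1   q2  q2 
   q2   q3  q3 
   q3   q4  q4 
   q4   q0  q0 
(> = start, * = accepting)

start=q0; accept=q0; q0-0>q1; q0-1>q1; q1-0>q2; q1-1>q2; q2-0>q3; q2-1>q3; q3-0>q4; q3-1>q4; q4-0>q0; q4-1>q0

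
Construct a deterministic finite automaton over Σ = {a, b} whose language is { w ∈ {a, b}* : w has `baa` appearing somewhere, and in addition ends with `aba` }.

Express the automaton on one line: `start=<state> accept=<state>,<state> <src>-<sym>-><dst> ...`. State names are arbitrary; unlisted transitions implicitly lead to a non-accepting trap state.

start=q0 accept=q8 q0-a->q1 q0-b->q2 q1-a->q1 q1-b->q3 q2-a->q4 q2-b->q2 q3-a->q5 q3-b->q2 q4-a->q6 q4-b->q3 q5-a->q6 q5-b->q3 q6-a->q6 q6-b->q7 q7-a->q8 q7-b->q9 q8-a->q6 q8-b->q7 q9-a->q6 q9-b->q9

Build one automaton per condition and run them in lockstep. One (4 states) tracks whether and how much of `baa` has been seen; the other (4 states) tracks how much of the suffix `aba` has currently been matched. Each combined state is a pair, one component from each; accept when both components accept.
A 10-state machine:
        a   b  
>  q0   q1  q2 
   q1   q1  q3 
   q2   q4  q2 
   q3   q5  q2 
   q4   q6  q3 
   q5   q6  q3 
   q6   q6  q7 
   q7   q8  q9 
 * q8   q6  q7 
   q9   q6  q9 
(> = start, * = accepting)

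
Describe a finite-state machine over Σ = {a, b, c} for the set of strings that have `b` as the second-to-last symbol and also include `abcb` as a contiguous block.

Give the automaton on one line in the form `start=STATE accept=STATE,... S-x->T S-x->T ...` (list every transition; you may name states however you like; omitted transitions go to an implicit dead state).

Run two small machines in parallel and take their product. One (13 states) tracks the last 2 symbols read; the other (5 states) tracks whether and how much of `abcb` has been seen. Each combined state is a pair, one component from each; accept when both components accept.
A 23-state machine:
          a    b    c  
>  S0     S1   S2   S3 
   S1     S4   S5   S6 
   S2     S7   S8   S9 
   S3    S10  S11  S12 
   S4     S4   S5   S6 
   S5     S7   S8  S13 
   S6    S10  S11  S12 
   S7     S4   S5   S6 
   S8     S7   S8   S9 
   S9    S10  S11  S12 
   S10    S4   S5   S6 
   S11    S7   S8   S9 
   S12   S10  S11  S12 
   S13   S10  S14  S12 
   S14   S15  S16  S17 
 * S15   S18  S19  S20 
 * S16   S15  S16  S17 
 * S17   S21  S14  S22 
   S18   S18  S19  S20 
   S19   S15  S16  S17 
   S20   S21  S14  S22 
   S21   S18  S19  S20 
   S22   S21  S14  S22 
(> = start, * = accepting)

start=S0 accept=S15,S16,S17 S0-a->S1 S0-b->S2 S0-c->S3 S1-a->S4 S1-b->S5 S1-c->S6 S2-a->S7 S2-b->S8 S2-c->S9 S3-a->S10 S3-b->S11 S3-c->S12 S4-a->S4 S4-b->S5 S4-c->S6 S5-a->S7 S5-b->S8 S5-c->S13 S6-a->S10 S6-b->S11 S6-c->S12 S7-a->S4 S7-b->S5 S7-c->S6 S8-a->S7 S8-b->S8 S8-c->S9 S9-a->S10 S9-b->S11 S9-c->S12 S10-a->S4 S10-b->S5 S10-c->S6 S11-a->S7 S11-b->S8 S11-c->S9 S12-a->S10 S12-b->S11 S12-c->S12 S13-a->S10 S13-b->S14 S13-c->S12 S14-a->S15 S14-b->S16 S14-c->S17 S15-a->S18 S15-b->S19 S15-c->S20 S16-a->S15 S16-b->S16 S16-c->S17 S17-a->S21 S17-b->S14 S17-c->S22 S18-a->S18 S18-b->S19 S18-c->S20 S19-a->S15 S19-b->S16 S19-c->S17 S20-a->S21 S20-b->S14 S20-c->S22 S21-a->S18 S21-b->S19 S21-c->S20 S22-a->S21 S22-b->S14 S22-c->S22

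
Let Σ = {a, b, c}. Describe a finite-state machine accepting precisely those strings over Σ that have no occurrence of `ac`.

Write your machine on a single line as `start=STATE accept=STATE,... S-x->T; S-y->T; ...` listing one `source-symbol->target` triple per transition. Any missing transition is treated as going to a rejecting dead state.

start=s0; accept=s0,s1; s0-a->s1; s0-b->s0; s0-c->s0; s1-a->s1; s1-b->s0; s1-c->s2; s2-a->s2; s2-b->s2; s2-c->s2

This is the complement of 'contains `ac`'. Use the same substring-matching states — s0 through s2 holding how much of `ac` has just been matched — but flip the accepting set: everything except the trap s2 accepts.
3 states suffice.
        a   b   c  
>* s0   s1  s0  s0 
 * s1   s1  s0  s2 
   s2   s2  s2  s2 
(> = start, * = accepting)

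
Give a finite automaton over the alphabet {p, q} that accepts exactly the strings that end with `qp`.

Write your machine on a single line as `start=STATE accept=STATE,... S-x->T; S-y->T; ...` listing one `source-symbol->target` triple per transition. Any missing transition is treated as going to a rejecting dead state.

start=S0; accept=S2; S0-p->S0; S0-q->S1; S1-p->S2; S1-q->S1; S2-p->S0; S2-q->S1

Let each state record the length of the longest suffix of the input read so far that is also a prefix of `qp`. S1 means the last symbol is `q`; S2 means the last 2 symbols are `qp`. Accept only at S2, where the string currently ends in `qp`.
3 states suffice.
        p   q  
>  S0   S0  S1 
   S1   S2  S1 
 * S2   S0  S1 
(> = start, * = accepting)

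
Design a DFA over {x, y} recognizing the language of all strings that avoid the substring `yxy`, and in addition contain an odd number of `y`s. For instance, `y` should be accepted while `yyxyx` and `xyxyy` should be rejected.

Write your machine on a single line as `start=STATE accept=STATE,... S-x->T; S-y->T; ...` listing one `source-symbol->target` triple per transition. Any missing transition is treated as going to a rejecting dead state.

start=q0; accept=q1,q2,q4; q0-x->q0; q0-y->q1; q1-x->q2; q1-y->q3; q2-x->q4; q2-y->q5; q3-x->q6; q3-y->q1; q4-x->q4; q4-y->q3; q5-x->q5; q5-y->q5; q6-x->q0; q6-y->q5

Handle the two conditions separately and then intersect. The first has 4 states tracking partial matches of the forbidden pattern `yxy`; the second has 2 states tracking the count of `y`s modulo 2. A product state is a pair (one from each), accepting exactly when both do. After merging equivalent states the machine shrinks.
7 states suffice.
        x   y  
>  q0   q0  q1 
 * q1   q2  q3 
 * q2   q4  q5 
   q3   q6  q1 
 * q4   q4  q3 
   q5   q5  q5 
   q6   q0  q5 
(> = start, * = accepting)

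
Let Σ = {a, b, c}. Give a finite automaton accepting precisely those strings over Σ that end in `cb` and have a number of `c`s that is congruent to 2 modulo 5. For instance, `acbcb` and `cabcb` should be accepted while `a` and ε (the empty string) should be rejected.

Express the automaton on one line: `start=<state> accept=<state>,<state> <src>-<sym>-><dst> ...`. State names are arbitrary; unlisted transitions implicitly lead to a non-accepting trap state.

start=s0 accept=s4 s0-a->s0 s0-b->s0 s0-c->s1 s1-a->s1 s1-b->s1 s1-c->s2 s2-a->s3 s2-b->s4 s2-c->s5 s3-a->s3 s3-b->s3 s3-c->s5 s4-a->s3 s4-b->s3 s4-c->s5 s5-a->s5 s5-b->s5 s5-c->s6 s6-a->s6 s6-b->s6 s6-c->s0

Handle the two conditions separately and then intersect. One (3 states) tracks how much of the suffix `cb` has currently been matched; the other (5 states) tracks the count of `c`s modulo 5. Each combined state is a pair, one component from each; accept when both components accept. Equivalent product states are then merged.
7 states suffice.
        a   b   c  
>  s0   s0  s0  s1 
   s1   s1  s1  s2 
   s2   s3  s4  s5 
   s3   s3  s3  s5 
 * s4   s3  s3  s5 
   s5   s5  s5  s6 
   s6   s6  s6  s0 
(> = start, * = accepting)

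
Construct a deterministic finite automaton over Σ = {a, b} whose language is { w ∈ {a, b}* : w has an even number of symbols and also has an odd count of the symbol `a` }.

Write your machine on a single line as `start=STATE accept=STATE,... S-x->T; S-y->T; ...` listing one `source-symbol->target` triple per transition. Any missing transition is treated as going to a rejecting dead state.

start=s0; accept=s3; s0-a->s1; s0-b->s2; s1-a->s0; s1-b->s3; s2-a->s3; s2-b->s0; s3-a->s2; s3-b->s1

Run two small machines in parallel and take their product. One (2 states) tracks the input length modulo 2; the other (2 states) tracks the count of `a`s modulo 2. Each combined state is a pair, one component from each; accept when both components accept.
        a   b  
>  s0   s1  s2 
   s1   s0  s3 
   s2   s3  s0 
 * s3   s2  s1 
(> = start, * = accepting)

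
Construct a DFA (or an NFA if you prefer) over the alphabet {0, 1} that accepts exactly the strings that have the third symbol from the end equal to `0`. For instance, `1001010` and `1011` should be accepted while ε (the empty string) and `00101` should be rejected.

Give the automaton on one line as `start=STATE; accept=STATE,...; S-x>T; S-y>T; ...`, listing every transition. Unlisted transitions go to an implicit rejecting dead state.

A DFA must remember the last 3 symbols (since which symbol is third-to-last isn't known until the input ends). Use one state per possible window of the last ≤3 symbols; accept from those whose window starts with `0`.
15 states suffice.
          0    1  
>  q0     q1   q2 
   q1     q3   q4 
   q2     q5   q6 
   q3     q7   q8 
   q4     q9  q10 
   q5    q11  q12 
   q6    q13  q14 
 * q7     q7   q8 
 * q8     q9  q10 
 * q9    q11  q12 
 * q10   q13  q14 
   q11    q7   q8 
   q12    q9  q10 
   q13   q11  q12 
   q14   q13  q14 
(> = start, * = accepting)

start=q0; accept=q7,q8,q9,q10; q0-0>q1; q0-1>q2; q1-0>q3; q1-1>q4; q2-0>q5; q2-1>q6; q3-0>q7; q3-1>q8; q4-0>q9; q4-1>q10; q5-0>q11; q5-1>q12; q6-0>q13; q6-1>q14; q7-0>q7; q7-1>q8; q8-0>q9; q8-1>q10; q9-0>q11; q9-1>q12; q10-0>q13; q10-1>q14; q11-0>q7; q11-1>q8; q12-0>q9; q12-1>q10; q13-0>q11; q13-1>q12; q14-0>q13; q14-1>q14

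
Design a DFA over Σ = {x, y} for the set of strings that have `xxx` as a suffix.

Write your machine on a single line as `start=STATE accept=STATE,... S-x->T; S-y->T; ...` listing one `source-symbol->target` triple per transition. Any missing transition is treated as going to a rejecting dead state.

Let each state record the length of the longest suffix of the input read so far that is also a prefix of `xxx`. q1 means the last symbol is `x`; q2 means the last 2 symbols are `xx`; q3 means the last 3 symbols are `xxx`. Accept only at q3, where the string currently ends in `xxx`.
With 4 states:
        x   y  
>  q0   q1  q0 
   q1   q2  q0 
   q2   q3  q0 
 * q3   q3  q0 
(> = start, * = accepting)

start=q0; accept=q3; q0-x->q1; q0-y->q0; q1-x->q2; q1-y->q0; q2-x->q3; q2-y->q0; q3-x->q3; q3-y->q0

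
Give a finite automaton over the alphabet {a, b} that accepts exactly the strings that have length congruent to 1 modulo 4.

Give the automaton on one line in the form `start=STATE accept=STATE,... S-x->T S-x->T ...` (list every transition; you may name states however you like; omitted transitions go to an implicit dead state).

Only the length mod 4 matters, so use a 4-cycle: from any state, every input symbol moves to the next state, wrapping q3 back to q0. Mark q1 accepting.
A 4-state machine:
        a   b  
>  q0   q1  q1 
 * q1   q2  q2 
   q2   q3  q3 
   q3   q0  q0 
(> = start, * = accepting)

start=q0 accept=q1 q0-a->q1 q0-b->q1 q1-a->q2 q1-b->q2 q2-a->q3 q2-b->q3 q3-a->q0 q3-b->q0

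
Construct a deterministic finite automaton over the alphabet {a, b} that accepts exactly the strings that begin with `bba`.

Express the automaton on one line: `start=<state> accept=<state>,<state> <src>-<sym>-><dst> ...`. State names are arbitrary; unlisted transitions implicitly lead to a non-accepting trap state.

Check the first 3 symbols one by one: S0 through S2 record how many have matched `bba` so far; any wrong symbol goes to the dead state S4. After all 3 match we enter the accepting sink S3.
5 states suffice.
        a   b  
>  S0   S4  S1 
   S1   S4  S2 
   S2   S3  S4 
 * S3   S3  S3 
   S4   S4  S4 
(> = start, * = accepting)

start=S0 accept=S3 S0-a->S4 S0-b->S1 S1-a->S4 S1-b->S2 S2-a->S3 S2-b->S4 S3-a->S3 S3-b->S3 S4-a->S4 S4-b->S4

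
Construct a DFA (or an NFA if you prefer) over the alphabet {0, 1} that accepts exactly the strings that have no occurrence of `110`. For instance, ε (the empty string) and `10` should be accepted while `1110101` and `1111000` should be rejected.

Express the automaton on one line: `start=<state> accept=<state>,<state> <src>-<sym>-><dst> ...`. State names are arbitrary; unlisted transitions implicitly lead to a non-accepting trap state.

Track partial matches of the forbidden pattern `110`. State q3 is a dead state reached once `110` has occurred; every other state accepts. q0 means no part of `110` is currently matched.
4 states suffice.
        0   1  
>* q0   q0  q1 
 * q1   q0  q2 
 * q2   q3  q2 
   q3   q3  q3 
(> = start, * = accepting)

start=q0 accept=q0,q1,q2 q0-0->q0 q0-1->q1 q1-0->q0 q1-1->q2 q2-0->q3 q2-1->q2 q3-0->q3 q3-1->q3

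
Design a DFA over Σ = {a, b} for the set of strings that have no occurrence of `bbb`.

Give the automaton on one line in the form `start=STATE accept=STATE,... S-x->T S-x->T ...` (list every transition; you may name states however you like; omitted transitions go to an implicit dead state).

Track partial matches of the forbidden pattern `bbb`. State q3 is a dead state reached once `bbb` has occurred; every other state accepts. q0 means no part of `bbb` is currently matched.
With 4 states:
        a   b  
>* q0   q0  q1 
 * q1   q0  q2 
 * q2   q0  q3 
   q3   q3  q3 
(> = start, * = accepting)

start=q0 accept=q0,q1,q2 q0-a->q0 q0-b->q1 q1-a->q0 q1-b->q2 q2-a->q0 q2-b->q3 q3-a->q3 q3-b->q3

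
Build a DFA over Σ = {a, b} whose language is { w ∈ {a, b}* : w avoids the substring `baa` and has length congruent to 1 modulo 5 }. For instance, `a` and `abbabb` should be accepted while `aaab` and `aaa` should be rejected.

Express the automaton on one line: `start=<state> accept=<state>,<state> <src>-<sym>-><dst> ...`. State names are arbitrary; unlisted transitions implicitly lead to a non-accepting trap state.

start=s0 accept=s1,s2,s17 s0-a->s1 s0-b->s2 s1-a->s3 s1-b->s4 s2-a->s5 s2-b->s4 s3-a->s6 s3-b->s7 s4-a->s8 s4-b->s7 s5-a->s9 s5-b->s7 s6-a->s10 s6-b->s11 s7-a->s12 s7-b->s11 s8-a->s13 s8-b->s11 s9-a->s13 s9-b->s13 s10-a->s0 s10-b->s14 s11-a->s15 s11-b->s14 s12-a->s16 s12-b->s14 s13-a->s16 s13-b->s16 s14-a->s17 s14-b->s2 s15-a->s18 s15-b->s2 s16-a->s18 s16-b->s18 s17-a->s19 s17-b->s4 s18-a->s19 s18-b->s19 s19-a->s9 s19-b->s9

Handle the two conditions separately and then intersect. One (4 states) tracks partial matches of the forbidden pattern `baa`; the other (5 states) tracks the input length modulo 5. Each combined state is a pair, one component from each; accept when both components accept.
20 states suffice.
          a    b  
>  s0     s1   s2 
 * s1     s3   s4 
 * s2     s5   s4 
   s3     s6   s7 
   s4     s8   s7 
   s5     s9   s7 
   s6    s10  s11 
   s7    s12  s11 
   s8    s13  s11 
   s9    s13  s13 
   s10    s0  s14 
   s11   s15  s14 
   s12   s16  s14 
   s13   s16  s16 
   s14   s17   s2 
   s15   s18   s2 
   s16   s18  s18 
 * s17   s19   s4 
   s18   s19  s19 
   s19    s9   s9 
(> = start, * = accepting)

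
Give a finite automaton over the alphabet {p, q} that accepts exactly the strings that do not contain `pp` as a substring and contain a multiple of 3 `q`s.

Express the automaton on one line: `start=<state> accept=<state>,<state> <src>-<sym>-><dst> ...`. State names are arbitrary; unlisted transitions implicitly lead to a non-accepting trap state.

Run two small machines in parallel and take their product. One (3 states) tracks partial matches of the forbidden pattern `pp`; the other (3 states) tracks the count of `q`s modulo 3. Each combined state is a pair, one component from each; accept when both components accept.
       p  q 
>* A   B  C 
 * B   D  C 
   C   E  F 
   D   D  G 
   E   G  F 
   F   H  A 
   G   G  I 
   H   I  A 
   I   I  D 
(> = start, * = accepting)

start=A accept=A,B A-p->B A-q->C B-p->D B-q->C C-p->E C-q->F D-p->D D-q->G E-p->G E-q->F F-p->H F-q->A G-p->G G-q->I H-p->I H-q->A I-p->I I-q->D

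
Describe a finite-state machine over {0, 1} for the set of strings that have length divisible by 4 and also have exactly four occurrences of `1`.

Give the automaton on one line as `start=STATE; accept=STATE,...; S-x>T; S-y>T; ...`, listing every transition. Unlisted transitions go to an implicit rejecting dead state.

Build one automaton per condition and run them in lockstep. One (4 states) tracks the input length modulo 4; the other (6 states) tracks the count of `1`s, saturating at 5. Each combined state is a pair, one component from each; accept when both components accept. Minimizing collapses redundant product states.
          0    1  
>  q0     q1   q2 
   q1     q3   q4 
   q2     q4   q5 
   q3     q6   q7 
   q4     q7   q8 
   q5     q8   q9 
   q6     q0  q10 
   q7    q10  q11 
   q8    q11  q12 
   q9    q12  q13 
   q10    q2  q14 
   q11   q14  q15 
   q12   q15  q16 
 * q13   q16  q17 
   q14    q5  q18 
   q15   q18  q19 
   q16   q19  q17 
   q17   q17  q17 
   q18    q9  q20 
   q19   q20  q17 
   q20   q13  q17 
(> = start, * = accepting)

start=q0; accept=q13; q0-0>q1; q0-1>q2; q1-0>q3; q1-1>q4; q2-0>q4; q2-1>q5; q3-0>q6; q3-1>q7; q4-0>q7; q4-1>q8; q5-0>q8; q5-1>q9; q6-0>q0; q6-1>q10; q7-0>q10; q7-1>q11; q8-0>q11; q8-1>q12; q9-0>q12; q9-1>q13; q10-0>q2; q10-1>q14; q11-0>q14; q11-1>q15; q12-0>q15; q12-1>q16; q13-0>q16; q13-1>q17; q14-0>q5; q14-1>q18; q15-0>q18; q15-1>q19; q16-0>q19; q16-1>q17; q17-0>q17; q17-1>q17; q18-0>q9; q18-1>q20; q19-0>q20; q19-1>q17; q20-0>q13; q20-1>q17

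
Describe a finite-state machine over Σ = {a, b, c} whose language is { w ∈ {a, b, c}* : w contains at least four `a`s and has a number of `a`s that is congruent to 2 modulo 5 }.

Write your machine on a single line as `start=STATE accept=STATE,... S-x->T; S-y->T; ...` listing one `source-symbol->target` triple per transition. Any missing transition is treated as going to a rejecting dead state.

Handle the two conditions separately and then intersect. The first has 6 states tracking the count of `a`s, saturating at 5; the second has 5 states tracking the count of `a`s modulo 5. A product state is a pair (one from each), accepting exactly when both do. After merging equivalent states the machine shrinks.
With 8 states:
        a   b   c  
>  S0   S1  S0  S0 
   S1   S2  S1  S1 
   S2   S3  S2  S2 
   S3   S4  S3  S3 
   S4   S5  S4  S4 
   S5   S6  S5  S5 
   S6   S7  S6  S6 
 * S7   S3  S7  S7 
(> = start, * = accepting)

start=S0; accept=S7; S0-a->S1; S0-b->S0; S0-c->S0; S1-a->S2; S1-b->S1; S1-c->S1; S2-a->S3; S2-b->S2; S2-c->S2; S3-a->S4; S3-b->S3; S3-c->S3; S4-a->S5; S4-b->S4; S4-c->S4; S5-a->S6; S5-b->S5; S5-c->S5; S6-a->S7; S6-b->S6; S6-c->S6; S7-a->S3; S7-b->S7; S7-c->S7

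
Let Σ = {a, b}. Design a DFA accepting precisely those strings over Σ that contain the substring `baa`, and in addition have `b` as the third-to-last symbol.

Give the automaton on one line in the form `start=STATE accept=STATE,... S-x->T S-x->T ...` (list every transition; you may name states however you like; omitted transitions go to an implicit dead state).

start=s0 accept=s3,s8,s9,s10 s0-a->s0 s0-b->s1 s1-a->s2 s1-b->s1 s2-a->s3 s2-b->s1 s3-a->s4 s3-b->s5 s4-a->s4 s4-b->s5 s5-a->s6 s5-b->s7 s6-a->s3 s6-b->s8 s7-a->s9 s7-b->s10 s8-a->s6 s8-b->s7 s9-a->s3 s9-b->s8 s10-a->s9 s10-b->s10

Handle the two conditions separately and then intersect. One (4 states) tracks whether and how much of `baa` has been seen; the other (15 states) tracks the last 3 symbols read. Each combined state is a pair, one component from each; accept when both components accept. Equivalent product states are then merged.
11 states suffice.
          a    b  
>  s0     s0   s1 
   s1     s2   s1 
   s2     s3   s1 
 * s3     s4   s5 
   s4     s4   s5 
   s5     s6   s7 
   s6     s3   s8 
   s7     s9  s10 
 * s8     s6   s7 
 * s9     s3   s8 
 * s10    s9  s10 
(> = start, * = accepting)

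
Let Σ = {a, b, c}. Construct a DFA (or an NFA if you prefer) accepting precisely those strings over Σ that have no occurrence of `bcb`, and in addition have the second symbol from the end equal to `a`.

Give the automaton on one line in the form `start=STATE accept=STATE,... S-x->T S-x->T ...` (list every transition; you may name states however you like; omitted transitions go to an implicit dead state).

start=q0 accept=q4,q5,q6 q0-a->q1 q0-b->q2 q0-c->q3 q1-a->q4 q1-b->q5 q1-c->q6 q2-a->q7 q2-b->q8 q2-c->q9 q3-a->q10 q3-b->q11 q3-c->q12 q4-a->q4 q4-b->q5 q4-c->q6 q5-a->q7 q5-b->q8 q5-c->q9 q6-a->q10 q6-b->q11 q6-c->q12 q7-a->q4 q7-b->q5 q7-c->q6 q8-a->q7 q8-b->q8 q8-c->q9 q9-a->q10 q9-b->q13 q9-c->q12 q10-a->q4 q10-b->q5 q10-c->q6 q11-a->q7 q11-b->q8 q11-c->q9 q12-a->q10 q12-b->q11 q12-c->q12 q13-a->q14 q13-b->q15 q13-c->q16 q14-a->q17 q14-b->q18 q14-c->q19 q15-a->q14 q15-b->q15 q15-c->q16 q16-a->q20 q16-b->q13 q16-c->q21 q17-a->q17 q17-b->q18 q17-c->q19 q18-a->q14 q18-b->q15 q18-c->q16 q19-a->q20 q19-b->q13 q19-c->q21 q20-a->q17 q20-b->q18 q20-c->q19 q21-a->q20 q21-b->q13 q21-c->q21

Build one automaton per condition and run them in lockstep. The first has 4 states tracking partial matches of the forbidden pattern `bcb`; the second has 13 states tracking the last 2 symbols read. A product state is a pair (one from each), accepting exactly when both do.
A 22-state machine:
          a    b    c  
>  q0     q1   q2   q3 
   q1     q4   q5   q6 
   q2     q7   q8   q9 
   q3    q10  q11  q12 
 * q4     q4   q5   q6 
 * q5     q7   q8   q9 
 * q6    q10  q11  q12 
   q7     q4   q5   q6 
   q8     q7   q8   q9 
   q9    q10  q13  q12 
   q10    q4   q5   q6 
   q11    q7   q8   q9 
   q12   q10  q11  q12 
   q13   q14  q15  q16 
   q14   q17  q18  q19 
   q15   q14  q15  q16 
   q16   q20  q13  q21 
   q17   q17  q18  q19 
   q18   q14  q15  q16 
   q19   q20  q13  q21 
   q20   q17  q18  q19 
   q21   q20  q13  q21 
(> = start, * = accepting)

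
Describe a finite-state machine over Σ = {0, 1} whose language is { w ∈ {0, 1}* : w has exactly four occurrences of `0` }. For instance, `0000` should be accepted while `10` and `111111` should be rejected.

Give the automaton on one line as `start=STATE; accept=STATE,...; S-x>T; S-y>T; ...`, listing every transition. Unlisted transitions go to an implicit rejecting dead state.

start=q0; accept=q4; q0-0>q1; q0-1>q0; q1-0>q2; q1-1>q1; q2-0>q3; q2-1>q2; q3-0>q4; q3-1>q3; q4-0>q5; q4-1>q4; q5-0>q5; q5-1>q5

Count `0`s, saturating at 5: states q0 through q4 mean 0 through 4 `0`s seen; q5 means more than 4. Each `0` increments (capped at q5); other symbols loop. Accept from {q4}.
        0   1  
>  q0   q1  q0 
   q1   q2  q1 
   q2   q3  q2 
   q3   q4  q3 
 * q4   q5  q4 
   q5   q5  q5 
(> = start, * = accepting)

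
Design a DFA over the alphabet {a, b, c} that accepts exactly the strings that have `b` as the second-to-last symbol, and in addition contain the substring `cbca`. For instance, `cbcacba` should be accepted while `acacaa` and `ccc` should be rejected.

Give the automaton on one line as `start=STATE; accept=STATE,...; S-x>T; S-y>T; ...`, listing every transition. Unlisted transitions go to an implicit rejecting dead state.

Handle the two conditions separately and then intersect. One (13 states) tracks the last 2 symbols read; the other (5 states) tracks whether and how much of `cbca` has been seen. Each combined state is a pair, one component from each; accept when both components accept. After merging equivalent states the machine shrinks.
8 states suffice.
        a   b   c  
>  S0   S0  S0  S1 
   S1   S0  S2  S1 
   S2   S0  S0  S3 
   S3   S4  S2  S1 
   S4   S4  S5  S4 
   S5   S6  S7  S6 
 * S6   S4  S5  S4 
 * S7   S6  S7  S6 
(> = start, * = accepting)

start=S0; accept=S6,S7; S0-a>S0; S0-b>S0; S0-c>S1; S1-a>S0; S1-b>S2; S1-c>S1; S2-a>S0; S2-b>S0; S2-c>S3; S3-a>S4; S3-b>S2; S3-c>S1; S4-a>S4; S4-b>S5; S4-c>S4; S5-a>S6; S5-b>S7; S5-c>S6; S6-a>S4; S6-b>S5; S6-c>S4; S7-a>S6; S7-b>S7; S7-c>S6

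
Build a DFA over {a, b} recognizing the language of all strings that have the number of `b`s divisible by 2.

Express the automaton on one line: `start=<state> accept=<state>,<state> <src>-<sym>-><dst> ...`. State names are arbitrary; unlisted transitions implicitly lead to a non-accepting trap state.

Keep the running count of `b`s modulo 2: each `b` advances along the cycle q0 → q1 → q0 while other symbols loop. Accept at q0.
2 states suffice.
        a   b  
>* q0   q0  q1 
   q1   q1  q0 
(> = start, * = accepting)

start=q0 accept=q0 q0-a->q0 q0-b->q1 q1-a->q1 q1-b->q0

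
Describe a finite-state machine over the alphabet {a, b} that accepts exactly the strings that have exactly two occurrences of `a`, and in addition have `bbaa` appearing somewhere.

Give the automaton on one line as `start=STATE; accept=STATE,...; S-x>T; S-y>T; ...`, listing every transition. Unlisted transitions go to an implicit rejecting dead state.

Build one automaton per condition and run them in lockstep. One (4 states) tracks the count of `a`s, saturating at 3; the other (5 states) tracks whether and how much of `bbaa` has been seen. Each combined state is a pair, one component from each; accept when both components accept. Equivalent product states are then merged.
6 states suffice.
        a   b  
>  q0   q1  q2 
   q1   q1  q1 
   q2   q1  q3 
   q3   q4  q3 
   q4   q5  q1 
 * q5   q1  q5 
(> = start, * = accepting)

start=q0; accept=q5; q0-a>q1; q0-b>q2; q1-a>q1; q1-b>q1; q2-a>q1; q2-b>q3; q3-a>q4; q3-b>q3; q4-a>q5; q4-b>q1; q5-a>q1; q5-b>q5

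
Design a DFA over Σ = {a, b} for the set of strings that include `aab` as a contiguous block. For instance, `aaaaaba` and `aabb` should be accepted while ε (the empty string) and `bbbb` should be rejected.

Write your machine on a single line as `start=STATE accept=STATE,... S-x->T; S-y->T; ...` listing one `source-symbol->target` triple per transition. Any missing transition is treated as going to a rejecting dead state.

start=q0; accept=q3; q0-a->q1; q0-b->q0; q1-a->q2; q1-b->q0; q2-a->q2; q2-b->q3; q3-a->q3; q3-b->q3

States q0..q2 record the length of the longest prefix of `aab` that matches the current input suffix. Reaching q3 means `aab` has been seen, and we stay there forever. Accept from q3.
4 states suffice.
        a   b  
>  q0   q1  q0 
   q1   q2  q0 
   q2   q2  q3 
 * q3   q3  q3 
(> = start, * = accepting)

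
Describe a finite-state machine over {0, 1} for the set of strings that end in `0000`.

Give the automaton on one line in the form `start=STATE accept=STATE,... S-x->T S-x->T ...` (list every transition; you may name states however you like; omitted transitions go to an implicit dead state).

Remember how much of `0000` the current input suffix matches. State A means no match yet; B means the last symbol is `0`; C means the last 2 symbols are `00`; D means the last 3 symbols are `000`; E means the last 4 symbols are `0000`. Only E accepts. On a mismatch, fall back to the longest proper suffix that is still a prefix of `0000`.
With 5 states:
       0  1 
>  A   B  A 
   B   C  A 
   C   D  A 
   D   E  A 
 * E   E  A 
(> = start, * = accepting)

start=A accept=E A-0->B A-1->A B-0->C B-1->A C-0->D C-1->A D-0->E D-1->A E-0->E E-1->A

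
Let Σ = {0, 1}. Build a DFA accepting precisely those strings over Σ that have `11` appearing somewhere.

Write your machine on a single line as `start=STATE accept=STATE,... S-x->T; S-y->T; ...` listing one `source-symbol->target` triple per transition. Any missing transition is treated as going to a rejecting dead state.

start=A; accept=C; A-0->A; A-1->B; B-0->A; B-1->C; C-0->C; C-1->C

States A..B record the length of the longest prefix of `11` that matches the current input suffix. Reaching C means `11` has been seen, and we stay there forever. Accept from C.
3 states suffice.
       0  1 
>  A   A  B 
   B   A  C 
 * C   C  C 
(> = start, * = accepting)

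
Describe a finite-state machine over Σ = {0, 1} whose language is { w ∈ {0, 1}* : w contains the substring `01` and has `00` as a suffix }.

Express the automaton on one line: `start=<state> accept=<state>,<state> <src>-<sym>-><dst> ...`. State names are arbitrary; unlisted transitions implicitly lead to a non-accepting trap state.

Handle the two conditions separately and then intersect. One (3 states) tracks whether and how much of `01` has been seen; the other (3 states) tracks how much of the suffix `00` has currently been matched. Each combined state is a pair, one component from each; accept when both components accept.
        0   1  
>  s0   s1  s0 
   s1   s2  s3 
   s2   s2  s3 
   s3   s4  s3 
   s4   s5  s3 
 * s5   s5  s3 
(> = start, * = accepting)

start=s0 accept=s5 s0-0->s1 s0-1->s0 s1-0->s2 s1-1->s3 s2-0->s2 s2-1->s3 s3-0->s4 s3-1->s3 s4-0->s5 s4-1->s3 s5-0->s5 s5-1->s3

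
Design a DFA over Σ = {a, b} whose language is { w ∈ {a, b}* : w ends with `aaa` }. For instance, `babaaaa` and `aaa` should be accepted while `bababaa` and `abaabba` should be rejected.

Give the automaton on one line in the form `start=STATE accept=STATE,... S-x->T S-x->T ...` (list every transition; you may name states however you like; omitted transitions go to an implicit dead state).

Let each state record the length of the longest suffix of the input read so far that is also a prefix of `aaa`. s1 means the last symbol is `a`; s2 means the last 2 symbols are `aa`; s3 means the last 3 symbols are `aaa`. Accept only at s3, where the string currently ends in `aaa`.
A 4-state machine:
        a   b  
>  s0   s1  s0 
   s1   s2  s0 
   s2   s3  s0 
 * s3   s3  s0 
(> = start, * = accepting)

start=s0 accept=s3 s0-a->s1 s0-b->s0 s1-a->s2 s1-b->s0 s2-a->s3 s2-b->s0 s3-a->s3 s3-b->s0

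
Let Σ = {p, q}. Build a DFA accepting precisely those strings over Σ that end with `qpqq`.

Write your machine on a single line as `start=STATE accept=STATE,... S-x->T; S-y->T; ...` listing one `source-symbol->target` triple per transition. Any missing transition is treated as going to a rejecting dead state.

start=S0; accept=S4; S0-p->S0; S0-q->S1; S1-p->S2; S1-q->S1; S2-p->S0; S2-q->S3; S3-p->S2; S3-q->S4; S4-p->S2; S4-q->S1

Let each state record the length of the longest suffix of the input read so far that is also a prefix of `qpqq`. S1 means the last symbol is `q`; S2 means the last 2 symbols are `qp`; S3 means the last 3 symbols are `qpq`; S4 means the last 4 symbols are `qpqq`. Accept only at S4, where the string currently ends in `qpqq`.
A 5-state machine:
        p   q  
>  S0   S0  S1 
   S1   S2  S1 
   S2   S0  S3 
   S3   S2  S4 
 * S4   S2  S1 
(> = start, * = accepting)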